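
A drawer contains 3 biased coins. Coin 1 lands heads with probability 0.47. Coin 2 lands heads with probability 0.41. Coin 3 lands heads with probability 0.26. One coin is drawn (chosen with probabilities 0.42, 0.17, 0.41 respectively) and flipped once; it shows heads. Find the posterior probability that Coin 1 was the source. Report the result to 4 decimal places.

Posterior probability ≈ 0.5282

P(heads|C1) = 0.47; P(heads|C2) = 0.41; P(heads|C3) = 0.26.
Prior × likelihood for each source: 0.42·0.47=0.1974, 0.17·0.41=0.06970, 0.41·0.26=0.1066. Summing gives P(heads) = 0.37370.
P(Coin 1 | heads) = 0.1974 / 0.37370 = 0.5282.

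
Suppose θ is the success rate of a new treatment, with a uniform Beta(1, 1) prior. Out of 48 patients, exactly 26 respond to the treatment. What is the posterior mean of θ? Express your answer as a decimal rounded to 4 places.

Posterior mean ≈ 0.5400

Observing 26 successes and 22 failures updates Beta(1, 1) by adding the success and failure counts to the two shape parameters: α = 1+26 = 27, β = 1+22 = 23.
Posterior mean = α/(α+β) = 27/50 = 0.5400.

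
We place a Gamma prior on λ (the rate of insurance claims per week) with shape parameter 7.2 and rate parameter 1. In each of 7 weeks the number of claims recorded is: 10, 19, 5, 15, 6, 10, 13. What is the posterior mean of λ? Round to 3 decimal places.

Posterior mean ≈ 10.650

Total count ∑xᵢ = 78 over n = 7 weeks.
Gamma is conjugate to the Poisson likelihood: posterior is Gamma(shape = 7.2+78 = 85.2, rate = 1+7 = 8).
E[λ | data] = 85.2/8 = 10.650.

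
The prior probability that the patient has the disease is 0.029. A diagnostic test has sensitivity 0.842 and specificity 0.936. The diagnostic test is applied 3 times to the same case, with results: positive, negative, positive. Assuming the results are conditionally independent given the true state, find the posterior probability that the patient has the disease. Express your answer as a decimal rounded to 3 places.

Let H be the event that the patient has the disease; start with P(H) = 0.029. P('positive'|H) = 0.842, P('positive'|¬H) = 0.064.
Update on result 1 ('positive'): P(H) ← 0.842·0.0290 / (0.842·0.0290 + 0.064·0.9710) = 0.024418/0.086562 = 0.2821.
Update on result 2 ('negative'): P(H) ← 0.158·0.2821 / (0.158·0.2821 + 0.936·0.7179) = 0.044570/0.71654 = 0.0622.
Update on result 3 ('positive'): P(H) ← 0.842·0.0622 / (0.842·0.0622 + 0.064·0.9378) = 0.052374/0.11239 = 0.4660.

Posterior P(H) ≈ 0.466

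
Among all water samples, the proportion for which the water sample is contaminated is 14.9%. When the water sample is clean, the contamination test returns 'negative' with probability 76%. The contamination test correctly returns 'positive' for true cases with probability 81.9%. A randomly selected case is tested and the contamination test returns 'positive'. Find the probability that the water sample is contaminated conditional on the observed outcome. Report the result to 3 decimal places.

Let H be the event that the water sample is contaminated. P(H) = 0.149, so P(¬H) = 0.851. With E the 'positive' result, P(E|H) = 0.819 and P(E|¬H) = 0.24.
P(E) = 0.819·0.149 + 0.24·0.851 = 0.12203 + 0.20424 = 0.32627.
By Bayes' theorem, P(H|E) = 0.12203 / 0.32627 = 0.374.

P(H | E) ≈ 0.374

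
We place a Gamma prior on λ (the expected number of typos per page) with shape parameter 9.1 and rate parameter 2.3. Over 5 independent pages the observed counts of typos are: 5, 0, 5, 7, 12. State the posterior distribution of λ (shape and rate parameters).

The Poisson likelihood adds the total count to the shape and the number of exposure periods to the rate. Here ∑xᵢ = 29 and n = 5, so shape 9.1→38.1 and rate 2.3→7.3.

Posterior: Gamma(shape=38.1, rate=7.3)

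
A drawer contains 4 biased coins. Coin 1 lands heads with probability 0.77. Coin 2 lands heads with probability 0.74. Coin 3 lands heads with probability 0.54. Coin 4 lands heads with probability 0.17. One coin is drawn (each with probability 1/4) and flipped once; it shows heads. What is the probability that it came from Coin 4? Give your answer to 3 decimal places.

Tabulate prior·likelihood by source: [1] prior 0.25, lik 0.77, product 0.1925; [2] prior 0.25, lik 0.74, product 0.1850; [3] prior 0.25, lik 0.54, product 0.1350; [4] prior 0.25, lik 0.17, product 0.04250.
Normalizing constant = 0.55500; the posterior for Coin 4 is its product over the sum, 0.04250/0.55500 = 0.077.

Posterior probability ≈ 0.077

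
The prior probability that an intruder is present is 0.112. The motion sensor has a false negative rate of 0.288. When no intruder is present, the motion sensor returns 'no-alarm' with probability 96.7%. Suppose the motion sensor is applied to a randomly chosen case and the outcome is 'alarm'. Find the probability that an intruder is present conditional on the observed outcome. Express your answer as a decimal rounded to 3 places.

Let H be the event that an intruder is present. P(H) = 0.112, so P(¬H) = 0.888. With E the 'alarm' result, P(E|H) = 0.712 and P(E|¬H) = 0.033.
P(E) = 0.712·0.112 + 0.033·0.888 = 0.079744 + 0.029304 = 0.10905.
By Bayes' theorem, P(H|E) = 0.079744 / 0.10905 = 0.731.

P(H | E) ≈ 0.731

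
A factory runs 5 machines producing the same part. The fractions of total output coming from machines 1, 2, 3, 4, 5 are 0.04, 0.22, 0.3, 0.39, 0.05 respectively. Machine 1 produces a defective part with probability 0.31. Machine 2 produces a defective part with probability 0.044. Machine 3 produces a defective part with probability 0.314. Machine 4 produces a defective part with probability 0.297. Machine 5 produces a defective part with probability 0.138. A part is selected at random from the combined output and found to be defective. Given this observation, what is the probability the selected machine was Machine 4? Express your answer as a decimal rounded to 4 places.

Posterior probability ≈ 0.4846

Tabulate prior·likelihood by source: [1] prior 0.04, lik 0.31, product 0.01240; [2] prior 0.22, lik 0.044, product 0.009680; [3] prior 0.3, lik 0.314, product 0.09420; [4] prior 0.39, lik 0.297, product 0.1158; [5] prior 0.05, lik 0.138, product 0.006900.
Normalizing constant = 0.23901; the posterior for Machine 4 is its product over the sum, 0.1158/0.23901 = 0.4846.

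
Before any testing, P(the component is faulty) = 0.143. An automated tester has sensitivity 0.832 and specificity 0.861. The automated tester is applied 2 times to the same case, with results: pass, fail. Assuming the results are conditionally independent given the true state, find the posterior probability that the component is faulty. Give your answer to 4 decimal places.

With H the event that the component is faulty, the joint likelihood of the observed sequence is P(data|H) = 0.168·0.832 = 0.13978 and P(data|¬H) = 0.861·0.139 = 0.11968.
Bayes: P(H|data) = 0.143·0.13978 / (0.143·0.13978 + 0.857·0.11968) = 0.019988/0.12255 = 0.1631.

Posterior P(H) ≈ 0.1631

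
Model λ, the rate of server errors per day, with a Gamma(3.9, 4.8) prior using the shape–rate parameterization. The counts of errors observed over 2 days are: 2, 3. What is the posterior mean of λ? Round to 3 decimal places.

Posterior mean ≈ 1.309

The Poisson likelihood adds the total count to the shape and the number of exposure periods to the rate. Here ∑xᵢ = 5 and n = 2, so shape 3.9→8.9 and rate 4.8→6.8.
Posterior mean = shape/rate = 8.9/6.8 = 1.309.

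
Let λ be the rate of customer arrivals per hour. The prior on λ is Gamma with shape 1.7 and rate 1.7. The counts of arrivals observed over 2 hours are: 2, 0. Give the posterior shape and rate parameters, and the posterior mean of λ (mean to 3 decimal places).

Posterior: Gamma(shape=3.7, rate=3.7); mean ≈ 1.000

The Poisson likelihood adds the total count to the shape and the number of exposure periods to the rate. Here ∑xᵢ = 2 and n = 2, so shape 1.7→3.7 and rate 1.7→3.7.
E[λ | data] = 3.7/3.7 = 1.000.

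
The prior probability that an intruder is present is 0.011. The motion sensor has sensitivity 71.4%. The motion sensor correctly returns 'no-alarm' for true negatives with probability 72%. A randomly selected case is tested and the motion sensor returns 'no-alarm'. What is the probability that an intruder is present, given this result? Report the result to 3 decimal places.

P(H | E) ≈ 0.004

Let H be the event that an intruder is present. P(H) = 0.011, so P(¬H) = 0.989. With E the 'no-alarm' result, P(E|H) = 0.286 and P(E|¬H) = 0.72.
P(E) = 0.286·0.011 + 0.72·0.989 = 0.0031460 + 0.71208 = 0.71523.
By Bayes' theorem, P(H|E) = 0.0031460 / 0.71523 = 0.004.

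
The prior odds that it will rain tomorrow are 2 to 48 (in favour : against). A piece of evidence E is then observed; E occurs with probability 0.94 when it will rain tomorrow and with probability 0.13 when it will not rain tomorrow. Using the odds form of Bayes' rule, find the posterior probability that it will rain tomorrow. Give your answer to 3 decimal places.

Prior odds = 2/48 = 0.041667. In log-odds, ln(0.041667) = -3.1781.
Add log likelihood ratio: ln(7.2308) = 1.9783.
Posterior log-odds = -1.1997, so posterior odds = exp(-1.1997) = 0.30128. Converting, P(H|E) = 0.30128/1.3013 = 0.232.

Posterior probability ≈ 0.232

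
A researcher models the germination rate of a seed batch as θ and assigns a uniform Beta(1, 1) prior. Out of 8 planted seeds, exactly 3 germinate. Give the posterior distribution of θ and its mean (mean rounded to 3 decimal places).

Posterior: Beta(4, 6); mean ≈ 0.400

The binomial likelihood is conjugate to the Beta prior: with 3 successes and 5 failures, the posterior is Beta(1+3, 1+5) = Beta(4, 6).
E[θ | data] = 4/(4+6) = 0.400.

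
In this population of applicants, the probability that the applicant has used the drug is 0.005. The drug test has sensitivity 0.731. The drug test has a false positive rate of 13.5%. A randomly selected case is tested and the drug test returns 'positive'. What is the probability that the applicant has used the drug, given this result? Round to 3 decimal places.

Write H for 'the applicant has used the drug'. Prior odds H:¬H = 0.005/0.995 = 0.0050251. For the 'positive' outcome, the likelihood ratio is 0.731/0.135 = 5.4148.
Posterior odds = 0.0050251 × 5.4148 = 0.027210, so P(H|E) = 0.027210/(1+0.027210) = 0.026.

P(H | E) ≈ 0.026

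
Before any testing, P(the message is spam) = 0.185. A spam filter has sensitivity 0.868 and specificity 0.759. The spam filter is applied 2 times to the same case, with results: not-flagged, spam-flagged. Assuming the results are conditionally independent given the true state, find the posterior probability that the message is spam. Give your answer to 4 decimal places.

Posterior P(H) ≈ 0.1245

Let H be the event that the message is spam; start with P(H) = 0.185. P('spam-flagged'|H) = 0.868, P('spam-flagged'|¬H) = 0.241.
Update on result 1 ('not-flagged'): P(H) ← 0.132·0.1850 / (0.132·0.1850 + 0.759·0.8150) = 0.024420/0.64300 = 0.0380.
Update on result 2 ('spam-flagged'): P(H) ← 0.868·0.0380 / (0.868·0.0380 + 0.241·0.9620) = 0.032965/0.26481 = 0.1245.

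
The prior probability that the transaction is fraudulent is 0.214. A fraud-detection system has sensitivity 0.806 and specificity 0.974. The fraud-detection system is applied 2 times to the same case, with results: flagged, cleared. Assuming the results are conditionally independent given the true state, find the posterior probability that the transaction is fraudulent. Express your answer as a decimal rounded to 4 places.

Posterior P(H) ≈ 0.6270

Let H be the event that the transaction is fraudulent; start with P(H) = 0.214. P('flagged'|H) = 0.806, P('flagged'|¬H) = 0.026.
Update on result 1 ('flagged'): P(H) ← 0.806·0.2140 / (0.806·0.2140 + 0.026·0.7860) = 0.17248/0.19292 = 0.8941.
Update on result 2 ('cleared'): P(H) ← 0.194·0.8941 / (0.194·0.8941 + 0.974·0.1059) = 0.17345/0.27663 = 0.6270.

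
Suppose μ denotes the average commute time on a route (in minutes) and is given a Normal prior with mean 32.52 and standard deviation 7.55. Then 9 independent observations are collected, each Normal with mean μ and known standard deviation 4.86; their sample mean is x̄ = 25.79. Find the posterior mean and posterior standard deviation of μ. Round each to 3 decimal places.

With known σ, the Normal prior is conjugate. Weight on the data is w = (n/σ²)/(n/σ² + 1/τ₀²) = 0.381039/(0.381039+0.0175431) = 0.95599.
Posterior mean = w·x̄ + (1−w)·μ₀ = 0.95599·25.79 + 0.044014·32.52 = 26.086. Posterior variance = 1/(0.381039+0.0175431) = 2.50889, so SD = 1.584.

Posterior mean ≈ 26.086; posterior SD ≈ 1.584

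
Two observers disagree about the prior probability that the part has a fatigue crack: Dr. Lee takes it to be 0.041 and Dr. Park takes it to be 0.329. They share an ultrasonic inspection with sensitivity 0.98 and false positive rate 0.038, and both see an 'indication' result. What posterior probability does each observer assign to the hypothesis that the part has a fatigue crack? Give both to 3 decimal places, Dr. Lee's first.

Dr. Lee: 0.524; Dr. Park: 0.927

The likelihood ratio for an 'indication' result is 0.98/0.038 = 25.789.
Dr. Lee: prior odds 0.041/0.959 = 0.042753; posterior odds 1.1026; posterior probability 0.524.
Dr. Park: prior odds 0.329/0.671 = 0.49031; posterior odds 12.645; posterior probability 0.927.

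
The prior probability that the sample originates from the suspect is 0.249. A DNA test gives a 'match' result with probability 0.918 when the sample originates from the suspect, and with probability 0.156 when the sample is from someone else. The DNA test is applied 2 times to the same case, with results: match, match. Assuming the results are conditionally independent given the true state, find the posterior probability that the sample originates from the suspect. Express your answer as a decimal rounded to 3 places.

Posterior P(H) ≈ 0.920

With H the event that the sample originates from the suspect, the joint likelihood of the observed sequence is P(data|H) = 0.918·0.918 = 0.84272 and P(data|¬H) = 0.156·0.156 = 0.024336.
Bayes: P(H|data) = 0.249·0.84272 / (0.249·0.84272 + 0.751·0.024336) = 0.20984/0.22811 = 0.9199.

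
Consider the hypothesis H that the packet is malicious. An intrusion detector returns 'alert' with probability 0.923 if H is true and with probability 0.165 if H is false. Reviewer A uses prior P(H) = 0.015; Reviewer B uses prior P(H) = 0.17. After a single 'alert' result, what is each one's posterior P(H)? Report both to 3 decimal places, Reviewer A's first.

The likelihood ratio for an 'alert' result is 0.923/0.165 = 5.5939.
Reviewer A: prior odds 0.015/0.985 = 0.015228; posterior odds 0.085187; posterior probability 0.078.
Reviewer B: prior odds 0.17/0.83 = 0.20482; posterior odds 1.1457; posterior probability 0.534.

Reviewer A: 0.078; Reviewer B: 0.534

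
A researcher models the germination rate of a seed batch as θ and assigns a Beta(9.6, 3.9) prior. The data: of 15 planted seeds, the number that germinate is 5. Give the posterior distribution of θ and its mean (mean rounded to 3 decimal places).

The binomial likelihood is conjugate to the Beta prior: with 5 successes and 10 failures, the posterior is Beta(9.6+5, 3.9+10) = Beta(14.6, 13.9).
E[θ | data] = 14.6/(14.6+13.9) = 0.512.

Posterior: Beta(14.6, 13.9); mean ≈ 0.512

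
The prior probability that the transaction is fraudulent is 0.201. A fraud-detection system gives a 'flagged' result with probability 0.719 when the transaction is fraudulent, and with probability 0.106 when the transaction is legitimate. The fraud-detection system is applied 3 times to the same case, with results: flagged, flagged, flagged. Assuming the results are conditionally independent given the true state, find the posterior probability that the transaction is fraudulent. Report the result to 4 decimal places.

Posterior P(H) ≈ 0.9874

With H the event that the transaction is fraudulent, the joint likelihood of the observed sequence is P(data|H) = 0.719·0.719·0.719 = 0.37169 and P(data|¬H) = 0.106·0.106·0.106 = 0.0011910.
Bayes: P(H|data) = 0.201·0.37169 / (0.201·0.37169 + 0.799·0.0011910) = 0.074711/0.075662 = 0.9874.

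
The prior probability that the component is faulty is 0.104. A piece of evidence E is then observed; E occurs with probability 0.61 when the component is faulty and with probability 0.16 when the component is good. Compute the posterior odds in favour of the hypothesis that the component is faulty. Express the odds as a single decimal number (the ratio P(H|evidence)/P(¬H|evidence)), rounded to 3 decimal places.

Prior odds = 0.104/(1−0.104) = 0.11607. In log-odds, ln(0.11607) = -2.1535.
Add log likelihood ratio: ln(3.8125) = 1.3383.
Posterior log-odds = -0.81526, so posterior odds = exp(-0.81526) = 0.44252.

Posterior odds ≈ 0.443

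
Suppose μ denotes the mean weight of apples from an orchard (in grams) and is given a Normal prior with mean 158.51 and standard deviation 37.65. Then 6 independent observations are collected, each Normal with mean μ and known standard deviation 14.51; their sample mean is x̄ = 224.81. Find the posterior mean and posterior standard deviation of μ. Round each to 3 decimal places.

Posterior mean ≈ 223.208; posterior SD ≈ 5.852

Prior precision 1/τ₀² = 1/37.65² = 0.00070546; data precision n/σ² = 6/14.51² = 0.0284981.
Posterior precision = 0.00070546 + 0.0284981 = 0.0292036, giving posterior SD = 1/√0.0292036 = 5.852.
Posterior mean = (0.00070546·158.51 + 0.0284981·224.81) / 0.0292036 = 223.208.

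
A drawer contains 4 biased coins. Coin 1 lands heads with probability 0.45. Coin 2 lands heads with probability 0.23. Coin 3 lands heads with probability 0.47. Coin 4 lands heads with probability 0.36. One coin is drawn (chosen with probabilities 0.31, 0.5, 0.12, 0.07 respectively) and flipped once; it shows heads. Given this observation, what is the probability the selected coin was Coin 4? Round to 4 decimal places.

Posterior probability ≈ 0.0750

P(heads|C1) = 0.45; P(heads|C2) = 0.23; P(heads|C3) = 0.47; P(heads|C4) = 0.36.
Prior × likelihood for each source: 0.31·0.45=0.1395, 0.5·0.23=0.1150, 0.12·0.47=0.05640, 0.07·0.36=0.02520. Summing gives P(heads) = 0.33610.
P(Coin 4 | heads) = 0.02520 / 0.33610 = 0.0750.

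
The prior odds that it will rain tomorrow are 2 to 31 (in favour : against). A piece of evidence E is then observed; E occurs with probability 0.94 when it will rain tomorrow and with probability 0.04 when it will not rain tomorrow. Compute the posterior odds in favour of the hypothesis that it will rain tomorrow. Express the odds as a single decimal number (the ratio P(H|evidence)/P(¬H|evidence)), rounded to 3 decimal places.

Posterior odds ≈ 1.516

Prior odds = 2/31 = 0.064516.
Likelihood ratio for E = 0.94/0.04 = 23.500.
Posterior odds = prior odds × LR = 1.5161.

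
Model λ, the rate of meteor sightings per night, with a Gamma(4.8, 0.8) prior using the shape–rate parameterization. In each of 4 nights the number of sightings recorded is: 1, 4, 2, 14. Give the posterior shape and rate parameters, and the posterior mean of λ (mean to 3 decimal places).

Posterior: Gamma(shape=25.8, rate=4.8); mean ≈ 5.375

The Poisson likelihood adds the total count to the shape and the number of exposure periods to the rate. Here ∑xᵢ = 21 and n = 4, so shape 4.8→25.8 and rate 0.8→4.8.
Posterior mean = shape/rate = 25.8/4.8 = 5.375.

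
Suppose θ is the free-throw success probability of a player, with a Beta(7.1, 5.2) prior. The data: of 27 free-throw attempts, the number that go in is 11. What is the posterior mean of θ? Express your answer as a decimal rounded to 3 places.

Posterior mean ≈ 0.461

Observing 11 successes and 16 failures updates Beta(7.1, 5.2) by adding the success and failure counts to the two shape parameters: α = 7.1+11 = 18.1, β = 5.2+16 = 21.2.
Posterior mean = α/(α+β) = 18.1/39.3 = 0.461.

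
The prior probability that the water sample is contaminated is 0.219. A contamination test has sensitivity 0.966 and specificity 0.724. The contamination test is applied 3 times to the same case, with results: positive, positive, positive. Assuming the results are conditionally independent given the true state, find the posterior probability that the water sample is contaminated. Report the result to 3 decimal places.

Posterior P(H) ≈ 0.923

With H the event that the water sample is contaminated, the joint likelihood of the observed sequence is P(data|H) = 0.966·0.966·0.966 = 0.90143 and P(data|¬H) = 0.276·0.276·0.276 = 0.021025.
Bayes: P(H|data) = 0.219·0.90143 / (0.219·0.90143 + 0.781·0.021025) = 0.19741/0.21383 = 0.9232.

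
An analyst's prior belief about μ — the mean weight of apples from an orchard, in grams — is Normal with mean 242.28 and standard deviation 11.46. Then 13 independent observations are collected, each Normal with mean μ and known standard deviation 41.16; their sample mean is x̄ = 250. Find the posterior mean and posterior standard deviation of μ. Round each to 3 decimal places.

Prior precision 1/τ₀² = 1/11.46² = 0.00761431; data precision n/σ² = 13/41.16² = 0.00767348.
Posterior precision = 0.00761431 + 0.00767348 = 0.0152878, giving posterior SD = 1/√0.0152878 = 8.088.
Posterior mean = (0.00761431·242.28 + 0.00767348·250) / 0.0152878 = 246.155.

Posterior mean ≈ 246.155; posterior SD ≈ 8.088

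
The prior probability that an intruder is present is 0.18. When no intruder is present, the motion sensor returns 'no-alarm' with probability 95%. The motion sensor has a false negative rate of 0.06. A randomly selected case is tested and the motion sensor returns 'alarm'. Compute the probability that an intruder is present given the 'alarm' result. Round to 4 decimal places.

Write H for 'an intruder is present'. Prior odds H:¬H = 0.18/0.82 = 0.21951. For the 'alarm' outcome, the likelihood ratio is 0.94/0.05 = 18.800.
Posterior odds = 0.21951 × 18.800 = 4.1268, so P(H|E) = 4.1268/(1+4.1268) = 0.8049.

P(H | E) ≈ 0.8049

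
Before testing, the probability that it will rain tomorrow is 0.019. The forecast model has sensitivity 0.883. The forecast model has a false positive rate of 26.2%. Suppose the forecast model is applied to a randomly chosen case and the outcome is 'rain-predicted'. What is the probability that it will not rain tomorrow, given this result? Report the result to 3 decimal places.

Write H for 'it will rain tomorrow'. Prior odds H:¬H = 0.019/0.981 = 0.019368. For the 'rain-predicted' outcome, the likelihood ratio is 0.883/0.262 = 3.3702.
Posterior odds = 0.019368 × 3.3702 = 0.065275, so P(H|E) = 0.065275/(1+0.065275) = 0.061. Then P(¬H|E) = 1 − 0.061 = 0.939.

P(¬H | E) ≈ 0.939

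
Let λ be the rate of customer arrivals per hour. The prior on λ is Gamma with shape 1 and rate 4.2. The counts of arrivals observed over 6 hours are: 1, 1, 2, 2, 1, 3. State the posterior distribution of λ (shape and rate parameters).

Total count ∑xᵢ = 10 over n = 6 hours.
Gamma is conjugate to the Poisson likelihood: posterior is Gamma(shape = 1+10 = 11, rate = 4.2+6 = 10.2).

Posterior: Gamma(shape=11, rate=10.2)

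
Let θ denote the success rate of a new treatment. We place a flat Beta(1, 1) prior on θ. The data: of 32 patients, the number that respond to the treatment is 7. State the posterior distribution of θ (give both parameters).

Posterior: Beta(8, 26)

The binomial likelihood is conjugate to the Beta prior: with 7 successes and 25 failures, the posterior is Beta(1+7, 1+25) = Beta(8, 26).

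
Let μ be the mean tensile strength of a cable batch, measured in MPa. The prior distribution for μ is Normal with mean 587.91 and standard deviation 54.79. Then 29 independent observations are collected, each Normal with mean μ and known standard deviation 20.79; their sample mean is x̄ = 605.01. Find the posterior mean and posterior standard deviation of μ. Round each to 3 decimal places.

Prior precision 1/τ₀² = 1/54.79² = 0.00033312; data precision n/σ² = 29/20.79² = 0.0670948.
Posterior precision = 0.00033312 + 0.0670948 = 0.0674279, giving posterior SD = 1/√0.0674279 = 3.851.
Posterior mean = (0.00033312·587.91 + 0.0670948·605.01) / 0.0674279 = 604.926.

Posterior mean ≈ 604.926; posterior SD ≈ 3.851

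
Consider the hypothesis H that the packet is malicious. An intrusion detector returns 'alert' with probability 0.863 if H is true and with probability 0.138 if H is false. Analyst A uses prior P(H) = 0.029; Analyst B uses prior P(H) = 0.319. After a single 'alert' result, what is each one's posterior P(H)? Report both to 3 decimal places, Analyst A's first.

Analyst A: 0.157; Analyst B: 0.746

The likelihood ratio for an 'alert' result is 0.863/0.138 = 6.2536.
Analyst A: prior odds 0.029/0.971 = 0.029866; posterior odds 0.18677; posterior probability 0.157.
Analyst B: prior odds 0.319/0.681 = 0.46843; posterior odds 2.9294; posterior probability 0.746.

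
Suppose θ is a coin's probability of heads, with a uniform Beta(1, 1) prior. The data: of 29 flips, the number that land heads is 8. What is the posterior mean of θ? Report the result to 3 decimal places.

Observing 8 successes and 21 failures updates Beta(1, 1) by adding the success and failure counts to the two shape parameters: α = 1+8 = 9, β = 1+21 = 22.
E[θ | data] = 9/(9+22) = 0.290.

Posterior mean ≈ 0.290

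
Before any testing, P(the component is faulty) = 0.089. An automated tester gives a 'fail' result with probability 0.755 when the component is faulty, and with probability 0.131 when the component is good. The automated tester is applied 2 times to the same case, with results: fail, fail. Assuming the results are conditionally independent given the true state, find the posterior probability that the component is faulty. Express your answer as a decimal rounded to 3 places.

Posterior P(H) ≈ 0.764

With H the event that the component is faulty, the joint likelihood of the observed sequence is P(data|H) = 0.755·0.755 = 0.57003 and P(data|¬H) = 0.131·0.131 = 0.017161.
Bayes: P(H|data) = 0.089·0.57003 / (0.089·0.57003 + 0.911·0.017161) = 0.050732/0.066366 = 0.7644.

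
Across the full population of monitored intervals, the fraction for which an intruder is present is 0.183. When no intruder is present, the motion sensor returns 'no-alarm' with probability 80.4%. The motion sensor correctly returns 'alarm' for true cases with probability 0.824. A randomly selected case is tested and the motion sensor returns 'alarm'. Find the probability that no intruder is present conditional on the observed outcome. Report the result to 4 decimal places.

P(¬H | E) ≈ 0.5150

Write H for 'an intruder is present'. Prior odds H:¬H = 0.183/0.817 = 0.22399. For the 'alarm' outcome, the likelihood ratio is 0.824/0.196 = 4.2041.
Posterior odds = 0.22399 × 4.2041 = 0.94167, so P(H|E) = 0.94167/(1+0.94167) = 0.4850. Then P(¬H|E) = 1 − 0.4850 = 0.5150.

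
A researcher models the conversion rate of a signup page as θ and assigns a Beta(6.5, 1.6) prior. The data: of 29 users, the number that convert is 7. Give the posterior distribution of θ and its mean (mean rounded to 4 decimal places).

Posterior: Beta(13.5, 23.6); mean ≈ 0.3639

Observing 7 successes and 22 failures updates Beta(6.5, 1.6) by adding the success and failure counts to the two shape parameters: α = 6.5+7 = 13.5, β = 1.6+22 = 23.6.
Posterior mean = α/(α+β) = 13.5/37.1 = 0.3639.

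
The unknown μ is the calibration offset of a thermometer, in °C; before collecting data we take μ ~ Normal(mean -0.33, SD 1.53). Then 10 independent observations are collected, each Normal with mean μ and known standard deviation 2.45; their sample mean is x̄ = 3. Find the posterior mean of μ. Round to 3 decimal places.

Posterior mean ≈ 2.320

With known σ, the Normal prior is conjugate. Weight on the data is w = (n/σ²)/(n/σ² + 1/τ₀²) = 1.66597/(1.66597+0.427186) = 0.79591.
Posterior mean = w·x̄ + (1−w)·μ₀ = 0.79591·3 + 0.20409·-0.33 = 2.320.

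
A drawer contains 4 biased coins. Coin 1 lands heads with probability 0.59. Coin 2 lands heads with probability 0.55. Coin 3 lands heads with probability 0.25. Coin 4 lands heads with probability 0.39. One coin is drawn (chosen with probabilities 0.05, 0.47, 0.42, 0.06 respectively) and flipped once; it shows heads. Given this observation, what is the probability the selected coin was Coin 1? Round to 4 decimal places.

Tabulate prior·likelihood by source: [1] prior 0.05, lik 0.59, product 0.02950; [2] prior 0.47, lik 0.55, product 0.2585; [3] prior 0.42, lik 0.25, product 0.1050; [4] prior 0.06, lik 0.39, product 0.02340.
Normalizing constant = 0.41640; the posterior for Coin 1 is its product over the sum, 0.02950/0.41640 = 0.0708.

Posterior probability ≈ 0.0708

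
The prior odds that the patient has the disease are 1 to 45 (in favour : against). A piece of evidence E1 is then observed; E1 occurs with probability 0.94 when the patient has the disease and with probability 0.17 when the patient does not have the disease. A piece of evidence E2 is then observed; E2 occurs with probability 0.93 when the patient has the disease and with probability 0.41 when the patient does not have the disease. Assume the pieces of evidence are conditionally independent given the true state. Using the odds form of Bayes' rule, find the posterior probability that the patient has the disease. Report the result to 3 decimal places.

Posterior probability ≈ 0.218

Prior odds = 1/45 = 0.022222. In log-odds, ln(0.022222) = -3.8067.
Add log likelihood ratios: ln(5.5294) + ln(2.2683) = 2.5291.
Posterior log-odds = -1.2776, so posterior odds = exp(-1.2776) = 0.27872. Converting, P(H|E) = 0.27872/1.2787 = 0.218.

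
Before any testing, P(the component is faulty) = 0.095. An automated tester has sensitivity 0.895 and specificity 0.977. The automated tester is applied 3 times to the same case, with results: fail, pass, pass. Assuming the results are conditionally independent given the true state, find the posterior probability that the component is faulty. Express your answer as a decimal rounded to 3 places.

Let H be the event that the component is faulty; start with P(H) = 0.095. P('fail'|H) = 0.895, P('fail'|¬H) = 0.023.
Update on result 1 ('fail'): P(H) ← 0.895·0.0950 / (0.895·0.0950 + 0.023·0.9050) = 0.085025/0.10584 = 0.8033.
Update on result 2 ('pass'): P(H) ← 0.105·0.8033 / (0.105·0.8033 + 0.977·0.1967) = 0.084350/0.27649 = 0.3051.
Update on result 3 ('pass'): P(H) ← 0.105·0.3051 / (0.105·0.3051 + 0.977·0.6949) = 0.032033/0.71098 = 0.0451.

Posterior P(H) ≈ 0.045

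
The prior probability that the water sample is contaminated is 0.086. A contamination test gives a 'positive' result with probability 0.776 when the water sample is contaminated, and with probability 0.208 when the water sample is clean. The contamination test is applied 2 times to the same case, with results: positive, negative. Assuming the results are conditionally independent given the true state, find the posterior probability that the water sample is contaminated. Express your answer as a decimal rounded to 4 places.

With H the event that the water sample is contaminated, the joint likelihood of the observed sequence is P(data|H) = 0.776·0.224 = 0.17382 and P(data|¬H) = 0.208·0.792 = 0.16474.
Bayes: P(H|data) = 0.086·0.17382 / (0.086·0.17382 + 0.914·0.16474) = 0.014949/0.16552 = 0.0903.

Posterior P(H) ≈ 0.0903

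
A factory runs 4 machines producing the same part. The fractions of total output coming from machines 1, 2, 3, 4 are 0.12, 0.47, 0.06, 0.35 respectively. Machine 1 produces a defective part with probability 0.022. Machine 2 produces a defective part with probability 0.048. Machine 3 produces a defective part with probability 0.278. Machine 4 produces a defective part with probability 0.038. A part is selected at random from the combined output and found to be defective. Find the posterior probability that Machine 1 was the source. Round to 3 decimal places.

Posterior probability ≈ 0.048

Tabulate prior·likelihood by source: [1] prior 0.12, lik 0.022, product 0.002640; [2] prior 0.47, lik 0.048, product 0.02256; [3] prior 0.06, lik 0.278, product 0.01668; [4] prior 0.35, lik 0.038, product 0.01330.
Normalizing constant = 0.055180; the posterior for Machine 1 is its product over the sum, 0.002640/0.055180 = 0.048.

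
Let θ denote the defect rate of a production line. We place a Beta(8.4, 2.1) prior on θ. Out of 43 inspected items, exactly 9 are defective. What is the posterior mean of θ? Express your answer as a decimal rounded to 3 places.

Observing 9 successes and 34 failures updates Beta(8.4, 2.1) by adding the success and failure counts to the two shape parameters: α = 8.4+9 = 17.4, β = 2.1+34 = 36.1.
E[θ | data] = 17.4/(17.4+36.1) = 0.325.

Posterior mean ≈ 0.325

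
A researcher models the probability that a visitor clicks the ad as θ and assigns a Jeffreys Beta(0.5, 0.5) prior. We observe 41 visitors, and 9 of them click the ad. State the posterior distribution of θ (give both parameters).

Posterior: Beta(9.5, 32.5)

The binomial likelihood is conjugate to the Beta prior: with 9 successes and 32 failures, the posterior is Beta(0.5+9, 0.5+32) = Beta(9.5, 32.5).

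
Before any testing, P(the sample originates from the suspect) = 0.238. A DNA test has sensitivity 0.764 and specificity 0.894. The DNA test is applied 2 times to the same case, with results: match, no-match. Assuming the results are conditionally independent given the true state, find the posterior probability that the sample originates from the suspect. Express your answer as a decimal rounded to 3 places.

Posterior P(H) ≈ 0.373

With H the event that the sample originates from the suspect, the joint likelihood of the observed sequence is P(data|H) = 0.764·0.236 = 0.18030 and P(data|¬H) = 0.106·0.894 = 0.094764.
Bayes: P(H|data) = 0.238·0.18030 / (0.238·0.18030 + 0.762·0.094764) = 0.042912/0.11512 = 0.3728.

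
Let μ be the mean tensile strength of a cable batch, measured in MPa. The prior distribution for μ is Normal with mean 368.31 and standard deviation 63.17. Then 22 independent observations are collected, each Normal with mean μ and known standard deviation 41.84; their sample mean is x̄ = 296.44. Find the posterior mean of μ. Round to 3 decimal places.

Posterior mean ≈ 297.845

Prior precision 1/τ₀² = 1/63.17² = 0.00025060; data precision n/σ² = 22/41.84² = 0.0125672.
Posterior precision = 0.00025060 + 0.0125672 = 0.0128178.
Posterior mean = (0.00025060·368.31 + 0.0125672·296.44) / 0.0128178 = 297.845.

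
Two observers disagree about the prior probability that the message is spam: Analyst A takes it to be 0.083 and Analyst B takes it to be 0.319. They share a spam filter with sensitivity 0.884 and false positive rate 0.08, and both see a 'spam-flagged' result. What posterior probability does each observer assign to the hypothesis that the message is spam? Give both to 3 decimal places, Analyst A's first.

The likelihood ratio for a 'spam-flagged' result is 0.884/0.08 = 11.050.
Analyst A: prior odds 0.083/0.917 = 0.090513; posterior odds 1.0002; posterior probability 0.500.
Analyst B: prior odds 0.319/0.681 = 0.46843; posterior odds 5.1761; posterior probability 0.838.

Analyst A: 0.500; Analyst B: 0.838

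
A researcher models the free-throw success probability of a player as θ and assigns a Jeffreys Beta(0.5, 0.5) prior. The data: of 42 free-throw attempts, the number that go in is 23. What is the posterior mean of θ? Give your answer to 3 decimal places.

Posterior mean ≈ 0.547

The binomial likelihood is conjugate to the Beta prior: with 23 successes and 19 failures, the posterior is Beta(0.5+23, 0.5+19) = Beta(23.5, 19.5).
Posterior mean = α/(α+β) = 23.5/43 = 0.547.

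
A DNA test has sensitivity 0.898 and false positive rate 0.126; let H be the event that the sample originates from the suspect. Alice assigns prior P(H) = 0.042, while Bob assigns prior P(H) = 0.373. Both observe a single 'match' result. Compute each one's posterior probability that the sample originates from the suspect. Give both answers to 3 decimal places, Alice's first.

Alice: 0.238; Bob: 0.809

The likelihood ratio for a 'match' result is 0.898/0.126 = 7.1270.
Alice: prior odds 0.042/0.958 = 0.043841; posterior odds 0.31246; posterior probability 0.238.
Bob: prior odds 0.373/0.627 = 0.59490; posterior odds 4.2398; posterior probability 0.809.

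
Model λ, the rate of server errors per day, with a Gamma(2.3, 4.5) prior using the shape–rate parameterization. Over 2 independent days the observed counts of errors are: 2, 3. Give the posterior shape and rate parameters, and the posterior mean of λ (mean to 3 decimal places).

Posterior: Gamma(shape=7.3, rate=6.5); mean ≈ 1.123

Total count ∑xᵢ = 5 over n = 2 days.
Gamma is conjugate to the Poisson likelihood: posterior is Gamma(shape = 2.3+5 = 7.3, rate = 4.5+2 = 6.5).
Posterior mean = shape/rate = 7.3/6.5 = 1.123.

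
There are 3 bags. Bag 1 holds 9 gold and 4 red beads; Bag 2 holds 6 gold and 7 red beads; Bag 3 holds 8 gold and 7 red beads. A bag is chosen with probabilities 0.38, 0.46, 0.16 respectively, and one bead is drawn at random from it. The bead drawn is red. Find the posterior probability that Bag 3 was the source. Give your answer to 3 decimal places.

Posterior probability ≈ 0.170

Tabulate prior·likelihood by source: [1] prior 0.38, lik 0.3077, product 0.1169; [2] prior 0.46, lik 0.5385, product 0.2477; [3] prior 0.16, lik 0.4667, product 0.07467.
Normalizing constant = 0.43928; the posterior for Bag 3 is its product over the sum, 0.07467/0.43928 = 0.170.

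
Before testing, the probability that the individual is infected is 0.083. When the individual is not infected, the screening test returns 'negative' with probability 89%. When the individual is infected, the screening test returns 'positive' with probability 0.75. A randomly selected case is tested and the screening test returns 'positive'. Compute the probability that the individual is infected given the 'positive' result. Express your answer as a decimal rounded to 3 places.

P(H | E) ≈ 0.382

Let H be the event that the individual is infected. P(H) = 0.083, so P(¬H) = 0.917. With E the 'positive' result, P(E|H) = 0.75 and P(E|¬H) = 0.11.
P(E) = 0.75·0.083 + 0.11·0.917 = 0.062250 + 0.10087 = 0.16312.
By Bayes' theorem, P(H|E) = 0.062250 / 0.16312 = 0.382.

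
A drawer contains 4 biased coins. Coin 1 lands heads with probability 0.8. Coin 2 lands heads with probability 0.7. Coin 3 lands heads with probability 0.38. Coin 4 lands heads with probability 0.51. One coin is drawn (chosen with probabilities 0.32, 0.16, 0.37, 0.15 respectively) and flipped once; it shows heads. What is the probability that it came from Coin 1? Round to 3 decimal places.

Tabulate prior·likelihood by source: [1] prior 0.32, lik 0.8, product 0.2560; [2] prior 0.16, lik 0.7, product 0.1120; [3] prior 0.37, lik 0.38, product 0.1406; [4] prior 0.15, lik 0.51, product 0.07650.
Normalizing constant = 0.58510; the posterior for Coin 1 is its product over the sum, 0.2560/0.58510 = 0.438.

Posterior probability ≈ 0.438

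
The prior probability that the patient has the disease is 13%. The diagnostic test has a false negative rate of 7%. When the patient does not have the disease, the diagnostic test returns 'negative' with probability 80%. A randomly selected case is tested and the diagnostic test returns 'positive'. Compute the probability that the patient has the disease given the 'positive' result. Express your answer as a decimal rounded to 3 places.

P(H | E) ≈ 0.410

Let H be the event that the patient has the disease. P(H) = 0.13, so P(¬H) = 0.87. With E the 'positive' result, P(E|H) = 0.93 and P(E|¬H) = 0.2.
P(E) = 0.93·0.13 + 0.2·0.87 = 0.12090 + 0.17400 = 0.29490.
By Bayes' theorem, P(H|E) = 0.12090 / 0.29490 = 0.410.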